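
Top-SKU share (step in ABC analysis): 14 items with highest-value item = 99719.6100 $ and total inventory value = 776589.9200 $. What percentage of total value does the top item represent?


Top item = 99719.6100
Total = 776589.9200
Percentage = 99719.6100 / 776589.9200 * 100 = 12.8407

12.8407%


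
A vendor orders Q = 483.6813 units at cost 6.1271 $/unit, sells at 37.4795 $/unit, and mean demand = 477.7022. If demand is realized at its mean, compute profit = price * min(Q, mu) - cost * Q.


Sales at mu = min(483.6813, 477.7022) = 477.7022
Revenue = 37.4795 * 477.7022 = 17904.0396
Total cost = 6.1271 * 483.6813 = 2963.5637
Profit = 17904.0396 - 2963.5637 = 14940.4759

14940.4759 $


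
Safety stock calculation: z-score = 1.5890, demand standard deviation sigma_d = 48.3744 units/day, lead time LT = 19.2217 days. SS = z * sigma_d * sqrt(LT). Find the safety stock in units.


sqrt(LT) = sqrt(19.2217) = 4.3843
SS = 1.5890 * 48.3744 * 4.3843 = 337.0043

337.0043 units


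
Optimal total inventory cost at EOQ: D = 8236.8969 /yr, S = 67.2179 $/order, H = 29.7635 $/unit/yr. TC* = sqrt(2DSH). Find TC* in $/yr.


2*D*S*H = 32958130.2786
TC* = sqrt(32958130.2786) = 5740.9172

5740.9172 $/yr


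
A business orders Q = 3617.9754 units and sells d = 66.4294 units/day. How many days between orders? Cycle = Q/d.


Cycle = 3617.9754 / 66.4294 = 54.4635

54.4635 days


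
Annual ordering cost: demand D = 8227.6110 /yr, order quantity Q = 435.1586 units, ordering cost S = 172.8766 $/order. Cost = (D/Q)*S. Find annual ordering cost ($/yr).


Number of orders = D/Q = 18.9072
Cost = 18.9072 * 172.8766 = 3268.6046

3268.6046 $/yr


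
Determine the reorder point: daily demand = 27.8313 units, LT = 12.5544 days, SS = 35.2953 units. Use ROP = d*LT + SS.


d*LT = 27.8313 * 12.5544 = 349.4053
ROP = 349.4053 + 35.2953 = 384.7006

384.7006 units


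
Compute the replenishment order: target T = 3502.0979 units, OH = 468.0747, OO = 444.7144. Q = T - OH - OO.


Inventory position = OH + OO = 468.0747 + 444.7144 = 912.7891
Q = 3502.0979 - 912.7891 = 2589.3088

2589.3088 units


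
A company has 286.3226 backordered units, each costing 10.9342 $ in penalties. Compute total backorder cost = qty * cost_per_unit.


Total = 286.3226 * 10.9342 = 3130.7086

3130.7086 $


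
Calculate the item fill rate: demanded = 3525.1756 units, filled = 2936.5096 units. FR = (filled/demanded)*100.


FR = 2936.5096 / 3525.1756 * 100 = 83.3011

83.3011%


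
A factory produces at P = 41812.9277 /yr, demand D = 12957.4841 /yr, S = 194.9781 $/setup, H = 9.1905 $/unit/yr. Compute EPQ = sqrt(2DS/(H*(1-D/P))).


1 - D/P = 1 - 0.3099 = 0.6901
H*(1-D/P) = 6.3424
2DS = 5052851.2612
EPQ = sqrt(796673.1805) = 892.5655

892.5655 units


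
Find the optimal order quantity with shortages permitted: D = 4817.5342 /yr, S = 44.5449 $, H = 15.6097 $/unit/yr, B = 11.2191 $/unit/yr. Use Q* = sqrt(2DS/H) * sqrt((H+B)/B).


sqrt(2DS/H) = 165.8170
sqrt((H+B)/B) = 1.5464
Q* = 165.8170 * 1.5464 = 256.4193

256.4193 units


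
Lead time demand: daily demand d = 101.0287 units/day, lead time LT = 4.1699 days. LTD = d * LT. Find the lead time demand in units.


LTD = 101.0287 * 4.1699 = 421.2796

421.2796 units


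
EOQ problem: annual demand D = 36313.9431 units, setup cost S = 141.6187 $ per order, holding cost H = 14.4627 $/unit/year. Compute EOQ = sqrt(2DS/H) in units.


2*D*S = 2 * 36313.9431 * 141.6187 = 10285466.8274
2*D*S/H = 711171.9684
EOQ = sqrt(711171.9684) = 843.3101

843.3101 units


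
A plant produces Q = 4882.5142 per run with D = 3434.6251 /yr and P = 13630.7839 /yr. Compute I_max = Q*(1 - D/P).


D/P = 0.2520
1 - D/P = 0.7480
I_max = 4882.5142 * 0.7480 = 3652.2397

3652.2397 units


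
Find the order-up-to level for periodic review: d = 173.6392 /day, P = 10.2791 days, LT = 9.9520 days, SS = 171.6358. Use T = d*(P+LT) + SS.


P + LT = 20.2311
d*(P+LT) = 173.6392 * 20.2311 = 3512.9120
T = 3512.9120 + 171.6358 = 3684.5478

3684.5478 units


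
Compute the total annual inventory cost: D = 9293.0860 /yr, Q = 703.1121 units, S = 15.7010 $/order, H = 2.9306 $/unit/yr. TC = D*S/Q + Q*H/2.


Ordering cost = D*S/Q = 207.5213
Holding cost = Q*H/2 = 1030.2702
TC = 207.5213 + 1030.2702 = 1237.7915

1237.7915 $/yr


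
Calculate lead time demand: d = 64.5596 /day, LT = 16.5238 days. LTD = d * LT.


LTD = 64.5596 * 16.5238 = 1066.7699

1066.7699 units


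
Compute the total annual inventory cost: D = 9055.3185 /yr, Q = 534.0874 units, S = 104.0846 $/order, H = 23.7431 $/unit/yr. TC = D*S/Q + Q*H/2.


Ordering cost = D*S/Q = 1764.7284
Holding cost = Q*H/2 = 6340.4453
TC = 1764.7284 + 6340.4453 = 8105.1737

8105.1737 $/yr


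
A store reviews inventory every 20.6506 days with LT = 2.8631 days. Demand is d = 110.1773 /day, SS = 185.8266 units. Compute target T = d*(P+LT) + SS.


P + LT = 23.5137
d*(P+LT) = 110.1773 * 23.5137 = 2590.6760
T = 2590.6760 + 185.8266 = 2776.5026

2776.5026 units


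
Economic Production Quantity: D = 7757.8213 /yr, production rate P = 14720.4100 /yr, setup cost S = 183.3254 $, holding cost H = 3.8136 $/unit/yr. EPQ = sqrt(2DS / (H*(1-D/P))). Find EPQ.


1 - D/P = 1 - 0.5270 = 0.4730
H*(1-D/P) = 1.8038
2DS = 2844411.3859
EPQ = sqrt(1576908.2849) = 1255.7501

1255.7501 units


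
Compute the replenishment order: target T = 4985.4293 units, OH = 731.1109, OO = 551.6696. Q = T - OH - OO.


Inventory position = OH + OO = 731.1109 + 551.6696 = 1282.7805
Q = 4985.4293 - 1282.7805 = 3702.6488

3702.6488 units


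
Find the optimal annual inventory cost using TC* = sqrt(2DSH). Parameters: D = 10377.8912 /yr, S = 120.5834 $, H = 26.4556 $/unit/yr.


2*D*S*H = 66213150.0587
TC* = sqrt(66213150.0587) = 8137.1463

8137.1463 $/yr


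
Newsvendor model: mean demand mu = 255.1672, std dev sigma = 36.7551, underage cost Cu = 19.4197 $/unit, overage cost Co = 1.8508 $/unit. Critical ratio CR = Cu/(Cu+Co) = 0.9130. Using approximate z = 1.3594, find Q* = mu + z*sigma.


CR = Cu/(Cu+Co) = 19.4197/(19.4197+1.8508) = 0.9130
z = 1.3594
Q* = 255.1672 + 1.3594 * 36.7551 = 305.1321

305.1321 units


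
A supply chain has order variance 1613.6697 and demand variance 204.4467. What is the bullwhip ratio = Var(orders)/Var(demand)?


BW = 1613.6697 / 204.4467 = 7.8929

7.8929


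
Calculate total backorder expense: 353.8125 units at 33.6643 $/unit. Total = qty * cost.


Total = 353.8125 * 33.6643 = 11910.8501

11910.8501 $


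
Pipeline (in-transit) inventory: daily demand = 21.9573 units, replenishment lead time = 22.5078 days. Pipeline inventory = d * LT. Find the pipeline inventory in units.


Pipeline = 21.9573 * 22.5078 = 494.2105

494.2105 units


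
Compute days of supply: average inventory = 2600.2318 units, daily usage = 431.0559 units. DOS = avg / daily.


DOS = 2600.2318 / 431.0559 = 6.0322

6.0322 days


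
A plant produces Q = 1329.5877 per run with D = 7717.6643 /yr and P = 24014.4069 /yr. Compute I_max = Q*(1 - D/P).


D/P = 0.3214
1 - D/P = 0.6786
I_max = 1329.5877 * 0.6786 = 902.2896

902.2896 units


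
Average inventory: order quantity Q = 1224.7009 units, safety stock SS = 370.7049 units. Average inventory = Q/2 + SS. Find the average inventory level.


Q/2 = 612.3505
Avg = 612.3505 + 370.7049 = 983.0554

983.0554 units


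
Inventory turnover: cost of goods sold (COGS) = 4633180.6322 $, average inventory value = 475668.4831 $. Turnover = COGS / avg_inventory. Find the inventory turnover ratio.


Turnover = 4633180.6322 / 475668.4831 = 9.7404

9.7404


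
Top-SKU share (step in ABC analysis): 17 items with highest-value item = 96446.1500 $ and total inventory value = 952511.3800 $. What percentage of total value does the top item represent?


Top item = 96446.1500
Total = 952511.3800
Percentage = 96446.1500 / 952511.3800 * 100 = 10.1255

10.1255%


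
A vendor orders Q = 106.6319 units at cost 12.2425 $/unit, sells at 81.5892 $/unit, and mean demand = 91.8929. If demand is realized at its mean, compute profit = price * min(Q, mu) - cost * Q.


Sales at mu = min(106.6319, 91.8929) = 91.8929
Revenue = 81.5892 * 91.8929 = 7497.4682
Total cost = 12.2425 * 106.6319 = 1305.4410
Profit = 7497.4682 - 1305.4410 = 6192.0272

6192.0272 $


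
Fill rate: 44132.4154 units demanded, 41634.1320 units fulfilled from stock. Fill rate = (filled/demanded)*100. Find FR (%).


FR = 41634.1320 / 44132.4154 * 100 = 94.3391

94.3391%


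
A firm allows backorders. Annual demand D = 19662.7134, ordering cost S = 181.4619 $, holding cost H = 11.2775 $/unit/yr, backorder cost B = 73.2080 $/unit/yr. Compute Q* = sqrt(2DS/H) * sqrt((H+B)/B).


sqrt(2DS/H) = 795.4686
sqrt((H+B)/B) = 1.0743
Q* = 795.4686 * 1.0743 = 854.5448

854.5448 units


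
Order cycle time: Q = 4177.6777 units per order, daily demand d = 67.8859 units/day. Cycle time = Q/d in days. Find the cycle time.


Cycle = 4177.6777 / 67.8859 = 61.5397

61.5397 days


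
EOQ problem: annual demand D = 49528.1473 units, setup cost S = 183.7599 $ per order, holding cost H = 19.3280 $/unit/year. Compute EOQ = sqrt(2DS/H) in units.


2*D*S = 2 * 49528.1473 * 183.7599 = 18202574.7901
2*D*S/H = 941772.2884
EOQ = sqrt(941772.2884) = 970.4495

970.4495 units


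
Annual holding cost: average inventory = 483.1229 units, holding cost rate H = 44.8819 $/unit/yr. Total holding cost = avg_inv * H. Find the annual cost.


Cost = 483.1229 * 44.8819 = 21683.4737

21683.4737 $/yr


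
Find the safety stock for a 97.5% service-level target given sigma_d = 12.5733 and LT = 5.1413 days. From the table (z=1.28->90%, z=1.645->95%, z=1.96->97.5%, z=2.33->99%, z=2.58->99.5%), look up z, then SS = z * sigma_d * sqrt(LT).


From the table, SL = 97.5% corresponds to z = 1.96
sqrt(LT) = sqrt(5.1413) = 2.2674
SS = 1.96 * 12.5733 * 2.2674 = 55.8781

55.8781 units


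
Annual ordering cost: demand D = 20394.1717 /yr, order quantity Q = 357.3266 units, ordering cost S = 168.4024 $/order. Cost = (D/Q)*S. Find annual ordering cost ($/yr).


Number of orders = D/Q = 57.0743
Cost = 57.0743 * 168.4024 = 9611.4520

9611.4520 $/yr


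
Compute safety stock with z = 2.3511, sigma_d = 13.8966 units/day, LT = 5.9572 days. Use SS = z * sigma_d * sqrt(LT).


sqrt(LT) = sqrt(5.9572) = 2.4407
SS = 2.3511 * 13.8966 * 2.4407 = 79.7445

79.7445 units


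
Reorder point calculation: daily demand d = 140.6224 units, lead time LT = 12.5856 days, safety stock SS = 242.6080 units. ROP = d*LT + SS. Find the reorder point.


d*LT = 140.6224 * 12.5856 = 1769.8173
ROP = 1769.8173 + 242.6080 = 2012.4253

2012.4253 units


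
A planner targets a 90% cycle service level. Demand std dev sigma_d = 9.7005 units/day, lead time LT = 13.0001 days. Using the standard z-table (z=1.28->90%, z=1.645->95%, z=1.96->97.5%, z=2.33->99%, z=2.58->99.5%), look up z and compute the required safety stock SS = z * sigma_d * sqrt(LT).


From the table, SL = 90% corresponds to z = 1.28
sqrt(LT) = sqrt(13.0001) = 3.6056
SS = 1.28 * 9.7005 * 3.6056 = 44.7690

44.7690 units


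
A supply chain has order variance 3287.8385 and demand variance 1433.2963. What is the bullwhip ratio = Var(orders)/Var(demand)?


BW = 3287.8385 / 1433.2963 = 2.2939

2.2939


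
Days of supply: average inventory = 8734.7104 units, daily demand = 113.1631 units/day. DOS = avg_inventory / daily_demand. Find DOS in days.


DOS = 8734.7104 / 113.1631 = 77.1869

77.1869 days


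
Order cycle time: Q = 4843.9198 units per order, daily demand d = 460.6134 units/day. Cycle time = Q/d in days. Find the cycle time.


Cycle = 4843.9198 / 460.6134 = 10.5162

10.5162 days


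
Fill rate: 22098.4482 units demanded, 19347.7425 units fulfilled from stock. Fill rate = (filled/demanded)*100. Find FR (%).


FR = 19347.7425 / 22098.4482 * 100 = 87.5525

87.5525%


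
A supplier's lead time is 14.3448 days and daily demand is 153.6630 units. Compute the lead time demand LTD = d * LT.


LTD = 153.6630 * 14.3448 = 2204.2650

2204.2650 units


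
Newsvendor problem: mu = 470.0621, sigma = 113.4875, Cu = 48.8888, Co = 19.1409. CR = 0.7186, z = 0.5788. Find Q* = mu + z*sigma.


CR = Cu/(Cu+Co) = 48.8888/(48.8888+19.1409) = 0.7186
z = 0.5788
Q* = 470.0621 + 0.5788 * 113.4875 = 535.7487

535.7487 units


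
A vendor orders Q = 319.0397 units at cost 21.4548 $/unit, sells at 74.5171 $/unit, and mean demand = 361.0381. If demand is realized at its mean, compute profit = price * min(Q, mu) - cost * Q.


Sales at mu = min(319.0397, 361.0381) = 319.0397
Revenue = 74.5171 * 319.0397 = 23773.9132
Total cost = 21.4548 * 319.0397 = 6844.9330
Profit = 23773.9132 - 6844.9330 = 16928.9803

16928.9803 $


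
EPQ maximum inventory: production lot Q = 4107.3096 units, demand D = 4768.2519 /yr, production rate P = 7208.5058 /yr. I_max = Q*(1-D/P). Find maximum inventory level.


D/P = 0.6615
1 - D/P = 0.3385
I_max = 4107.3096 * 0.3385 = 1390.4238

1390.4238 units


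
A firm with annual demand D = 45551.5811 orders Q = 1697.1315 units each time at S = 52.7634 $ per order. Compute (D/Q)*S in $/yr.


Number of orders = D/Q = 26.8403
Cost = 26.8403 * 52.7634 = 1416.1874

1416.1874 $/yr


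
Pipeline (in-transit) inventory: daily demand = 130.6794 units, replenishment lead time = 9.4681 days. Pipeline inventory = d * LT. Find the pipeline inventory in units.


Pipeline = 130.6794 * 9.4681 = 1237.2856

1237.2856 units


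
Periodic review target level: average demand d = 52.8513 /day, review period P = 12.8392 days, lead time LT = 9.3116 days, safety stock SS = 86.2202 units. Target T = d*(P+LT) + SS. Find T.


P + LT = 22.1508
d*(P+LT) = 52.8513 * 22.1508 = 1170.6986
T = 1170.6986 + 86.2202 = 1256.9188

1256.9188 units


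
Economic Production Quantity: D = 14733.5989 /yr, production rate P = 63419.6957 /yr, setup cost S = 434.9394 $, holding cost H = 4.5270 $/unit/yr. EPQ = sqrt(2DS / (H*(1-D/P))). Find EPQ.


1 - D/P = 1 - 0.2323 = 0.7677
H*(1-D/P) = 3.4753
2DS = 12816445.3308
EPQ = sqrt(3687875.8340) = 1920.3843

1920.3843 units


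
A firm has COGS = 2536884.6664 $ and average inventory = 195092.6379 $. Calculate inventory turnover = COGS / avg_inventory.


Turnover = 2536884.6664 / 195092.6379 = 13.0035

13.0035


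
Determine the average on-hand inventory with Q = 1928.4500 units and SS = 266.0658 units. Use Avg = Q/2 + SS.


Q/2 = 964.2250
Avg = 964.2250 + 266.0658 = 1230.2908

1230.2908 units


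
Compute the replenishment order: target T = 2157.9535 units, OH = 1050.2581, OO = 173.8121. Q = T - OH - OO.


Inventory position = OH + OO = 1050.2581 + 173.8121 = 1224.0702
Q = 2157.9535 - 1224.0702 = 933.8833

933.8833 units


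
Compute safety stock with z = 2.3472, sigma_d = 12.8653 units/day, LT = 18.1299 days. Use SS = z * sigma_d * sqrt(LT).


sqrt(LT) = sqrt(18.1299) = 4.2579
SS = 2.3472 * 12.8653 * 4.2579 = 128.5783

128.5783 units


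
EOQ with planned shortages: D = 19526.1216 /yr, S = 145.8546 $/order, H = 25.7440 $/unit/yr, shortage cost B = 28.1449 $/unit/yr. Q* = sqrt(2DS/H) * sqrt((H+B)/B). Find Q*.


sqrt(2DS/H) = 470.3759
sqrt((H+B)/B) = 1.3837
Q* = 470.3759 * 1.3837 = 650.8709

650.8709 units


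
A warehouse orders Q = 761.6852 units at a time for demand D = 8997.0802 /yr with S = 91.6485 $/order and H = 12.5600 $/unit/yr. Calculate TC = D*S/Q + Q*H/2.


Ordering cost = D*S/Q = 1082.5587
Holding cost = Q*H/2 = 4783.3831
TC = 1082.5587 + 4783.3831 = 5865.9417

5865.9417 $/yr


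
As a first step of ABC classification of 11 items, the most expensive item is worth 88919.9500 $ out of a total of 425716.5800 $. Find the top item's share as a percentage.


Top item = 88919.9500
Total = 425716.5800
Percentage = 88919.9500 / 425716.5800 * 100 = 20.8871

20.8871%


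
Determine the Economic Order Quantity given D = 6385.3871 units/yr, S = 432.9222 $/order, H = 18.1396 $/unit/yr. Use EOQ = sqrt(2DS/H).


2*D*S = 2 * 6385.3871 * 432.9222 = 5528751.6624
2*D*S/H = 304789.0616
EOQ = sqrt(304789.0616) = 552.0770

552.0770 units


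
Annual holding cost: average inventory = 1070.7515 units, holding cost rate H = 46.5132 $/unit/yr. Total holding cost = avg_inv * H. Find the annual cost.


Cost = 1070.7515 * 46.5132 = 49804.0787

49804.0787 $/yr


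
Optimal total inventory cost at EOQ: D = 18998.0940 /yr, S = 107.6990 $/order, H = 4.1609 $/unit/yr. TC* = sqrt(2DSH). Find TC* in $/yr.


2*D*S*H = 17027032.9742
TC* = sqrt(17027032.9742) = 4126.3826

4126.3826 $/yr


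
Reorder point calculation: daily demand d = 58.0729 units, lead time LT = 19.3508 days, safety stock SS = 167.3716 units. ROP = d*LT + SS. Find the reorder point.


d*LT = 58.0729 * 19.3508 = 1123.7571
ROP = 1123.7571 + 167.3716 = 1291.1287

1291.1287 units


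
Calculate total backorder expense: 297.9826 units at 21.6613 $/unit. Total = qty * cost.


Total = 297.9826 * 21.6613 = 6454.6905

6454.6905 $


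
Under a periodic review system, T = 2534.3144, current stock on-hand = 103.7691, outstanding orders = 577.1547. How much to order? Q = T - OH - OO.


Inventory position = OH + OO = 103.7691 + 577.1547 = 680.9238
Q = 2534.3144 - 680.9238 = 1853.3906

1853.3906 units


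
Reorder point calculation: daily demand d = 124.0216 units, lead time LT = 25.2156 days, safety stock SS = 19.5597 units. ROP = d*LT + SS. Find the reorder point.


d*LT = 124.0216 * 25.2156 = 3127.2791
ROP = 3127.2791 + 19.5597 = 3146.8388

3146.8388 units


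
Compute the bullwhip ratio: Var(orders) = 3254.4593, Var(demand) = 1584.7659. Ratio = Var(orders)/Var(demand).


BW = 3254.4593 / 1584.7659 = 2.0536

2.0536


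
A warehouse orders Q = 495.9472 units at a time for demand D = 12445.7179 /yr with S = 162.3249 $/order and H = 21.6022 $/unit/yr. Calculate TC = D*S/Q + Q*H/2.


Ordering cost = D*S/Q = 4073.5181
Holding cost = Q*H/2 = 5356.7753
TC = 4073.5181 + 5356.7753 = 9430.2934

9430.2934 $/yr


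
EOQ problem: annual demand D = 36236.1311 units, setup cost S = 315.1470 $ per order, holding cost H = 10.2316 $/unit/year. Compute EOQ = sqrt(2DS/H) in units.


2*D*S = 2 * 36236.1311 * 315.1470 = 22839416.0155
2*D*S/H = 2232242.8570
EOQ = sqrt(2232242.8570) = 1494.0692

1494.0692 units


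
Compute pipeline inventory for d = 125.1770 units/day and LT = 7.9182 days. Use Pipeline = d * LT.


Pipeline = 125.1770 * 7.9182 = 991.1765

991.1765 units


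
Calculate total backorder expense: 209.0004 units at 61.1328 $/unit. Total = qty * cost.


Total = 209.0004 * 61.1328 = 12776.7797

12776.7797 $


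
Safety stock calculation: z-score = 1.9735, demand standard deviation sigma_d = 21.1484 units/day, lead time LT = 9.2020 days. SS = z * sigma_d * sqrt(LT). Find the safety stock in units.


sqrt(LT) = sqrt(9.2020) = 3.0335
SS = 1.9735 * 21.1484 * 3.0335 = 126.6064

126.6064 units


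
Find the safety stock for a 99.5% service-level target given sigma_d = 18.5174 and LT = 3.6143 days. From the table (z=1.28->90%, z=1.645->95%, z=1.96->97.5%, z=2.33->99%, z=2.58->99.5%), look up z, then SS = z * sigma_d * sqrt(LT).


From the table, SL = 99.5% corresponds to z = 2.58
sqrt(LT) = sqrt(3.6143) = 1.9011
SS = 2.58 * 18.5174 * 1.9011 = 90.8263

90.8263 units


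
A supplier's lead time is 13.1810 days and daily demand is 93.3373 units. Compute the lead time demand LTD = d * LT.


LTD = 93.3373 * 13.1810 = 1230.2790

1230.2790 units


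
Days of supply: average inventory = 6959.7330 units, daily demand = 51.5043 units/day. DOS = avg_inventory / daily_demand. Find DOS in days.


DOS = 6959.7330 / 51.5043 = 135.1292

135.1292 days


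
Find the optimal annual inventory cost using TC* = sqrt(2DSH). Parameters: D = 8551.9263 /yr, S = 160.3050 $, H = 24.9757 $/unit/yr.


2*D*S*H = 68479200.7320
TC* = sqrt(68479200.7320) = 8275.2161

8275.2161 $/yr


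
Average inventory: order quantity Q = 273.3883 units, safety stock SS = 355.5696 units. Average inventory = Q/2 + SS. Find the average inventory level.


Q/2 = 136.6942
Avg = 136.6942 + 355.5696 = 492.2637

492.2637 units


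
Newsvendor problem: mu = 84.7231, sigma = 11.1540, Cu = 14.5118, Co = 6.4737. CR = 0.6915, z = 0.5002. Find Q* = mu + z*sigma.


CR = Cu/(Cu+Co) = 14.5118/(14.5118+6.4737) = 0.6915
z = 0.5002
Q* = 84.7231 + 0.5002 * 11.1540 = 90.3023

90.3023 units


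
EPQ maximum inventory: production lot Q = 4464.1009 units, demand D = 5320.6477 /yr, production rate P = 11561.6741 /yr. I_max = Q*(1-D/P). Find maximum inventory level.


D/P = 0.4602
1 - D/P = 0.5398
I_max = 4464.1009 * 0.5398 = 2409.7351

2409.7351 units


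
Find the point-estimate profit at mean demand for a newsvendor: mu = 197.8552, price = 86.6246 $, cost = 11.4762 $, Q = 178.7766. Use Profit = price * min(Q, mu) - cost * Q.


Sales at mu = min(178.7766, 197.8552) = 178.7766
Revenue = 86.6246 * 178.7766 = 15486.4515
Total cost = 11.4762 * 178.7766 = 2051.6760
Profit = 15486.4515 - 2051.6760 = 13434.7754

13434.7754 $


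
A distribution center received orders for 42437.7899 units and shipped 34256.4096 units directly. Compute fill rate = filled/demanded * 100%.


FR = 34256.4096 / 42437.7899 * 100 = 80.7215

80.7215%


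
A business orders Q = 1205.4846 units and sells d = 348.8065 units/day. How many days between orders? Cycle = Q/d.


Cycle = 1205.4846 / 348.8065 = 3.4560

3.4560 days


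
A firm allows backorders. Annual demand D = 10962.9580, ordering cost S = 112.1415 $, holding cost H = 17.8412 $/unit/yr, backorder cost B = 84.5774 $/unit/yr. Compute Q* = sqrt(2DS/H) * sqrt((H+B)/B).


sqrt(2DS/H) = 371.2359
sqrt((H+B)/B) = 1.1004
Q* = 371.2359 * 1.1004 = 408.5190

408.5190 units


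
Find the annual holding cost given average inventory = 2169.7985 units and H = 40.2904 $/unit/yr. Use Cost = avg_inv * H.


Cost = 2169.7985 * 40.2904 = 87422.0495

87422.0495 $/yr


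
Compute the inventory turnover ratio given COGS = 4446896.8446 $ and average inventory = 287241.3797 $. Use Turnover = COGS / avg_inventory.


Turnover = 4446896.8446 / 287241.3797 = 15.4814

15.4814


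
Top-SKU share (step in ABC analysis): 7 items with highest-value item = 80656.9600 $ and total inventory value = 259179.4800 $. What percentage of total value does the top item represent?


Top item = 80656.9600
Total = 259179.4800
Percentage = 80656.9600 / 259179.4800 * 100 = 31.1201

31.1201%


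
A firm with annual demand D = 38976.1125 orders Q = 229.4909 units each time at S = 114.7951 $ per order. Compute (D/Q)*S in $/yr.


Number of orders = D/Q = 169.8373
Cost = 169.8373 * 114.7951 = 19496.4887

19496.4887 $/yr


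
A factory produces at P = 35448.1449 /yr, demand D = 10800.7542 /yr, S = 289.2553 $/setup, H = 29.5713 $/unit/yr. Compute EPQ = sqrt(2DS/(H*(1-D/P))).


1 - D/P = 1 - 0.3047 = 0.6953
H*(1-D/P) = 20.5612
2DS = 6248350.7927
EPQ = sqrt(303890.7978) = 551.2629

551.2629 units


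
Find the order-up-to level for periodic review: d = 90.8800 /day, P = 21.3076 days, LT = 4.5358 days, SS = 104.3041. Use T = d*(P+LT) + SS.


P + LT = 25.8434
d*(P+LT) = 90.8800 * 25.8434 = 2348.6482
T = 2348.6482 + 104.3041 = 2452.9523

2452.9523 units


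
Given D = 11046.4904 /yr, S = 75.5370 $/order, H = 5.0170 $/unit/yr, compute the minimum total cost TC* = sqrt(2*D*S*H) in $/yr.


2*D*S*H = 8372557.6908
TC* = sqrt(8372557.6908) = 2893.5372

2893.5372 $/yr


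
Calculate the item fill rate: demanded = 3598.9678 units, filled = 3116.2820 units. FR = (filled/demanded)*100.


FR = 3116.2820 / 3598.9678 * 100 = 86.5882

86.5882%


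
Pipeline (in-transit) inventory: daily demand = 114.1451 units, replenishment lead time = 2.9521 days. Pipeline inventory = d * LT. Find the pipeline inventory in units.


Pipeline = 114.1451 * 2.9521 = 336.9677

336.9677 units


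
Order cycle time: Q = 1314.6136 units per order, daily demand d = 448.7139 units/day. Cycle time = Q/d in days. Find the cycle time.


Cycle = 1314.6136 / 448.7139 = 2.9297

2.9297 days


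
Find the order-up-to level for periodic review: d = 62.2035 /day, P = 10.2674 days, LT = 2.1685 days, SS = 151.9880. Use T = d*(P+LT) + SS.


P + LT = 12.4359
d*(P+LT) = 62.2035 * 12.4359 = 773.5565
T = 773.5565 + 151.9880 = 925.5445

925.5445 units


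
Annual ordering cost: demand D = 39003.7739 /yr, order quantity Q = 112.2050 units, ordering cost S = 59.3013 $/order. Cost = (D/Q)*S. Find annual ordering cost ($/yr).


Number of orders = D/Q = 347.6117
Cost = 347.6117 * 59.3013 = 20613.8273

20613.8273 $/yr


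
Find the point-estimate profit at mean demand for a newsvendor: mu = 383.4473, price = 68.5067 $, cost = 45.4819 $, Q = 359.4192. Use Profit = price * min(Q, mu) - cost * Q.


Sales at mu = min(359.4192, 383.4473) = 359.4192
Revenue = 68.5067 * 359.4192 = 24622.6233
Total cost = 45.4819 * 359.4192 = 16347.0681
Profit = 24622.6233 - 16347.0681 = 8275.5552

8275.5552 $


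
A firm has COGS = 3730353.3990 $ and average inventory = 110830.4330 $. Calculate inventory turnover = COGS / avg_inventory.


Turnover = 3730353.3990 / 110830.4330 = 33.6582

33.6582


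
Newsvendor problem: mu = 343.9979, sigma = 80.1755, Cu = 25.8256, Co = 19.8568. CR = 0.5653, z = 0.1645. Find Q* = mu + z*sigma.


CR = Cu/(Cu+Co) = 25.8256/(25.8256+19.8568) = 0.5653
z = 0.1645
Q* = 343.9979 + 0.1645 * 80.1755 = 357.1868

357.1868 units


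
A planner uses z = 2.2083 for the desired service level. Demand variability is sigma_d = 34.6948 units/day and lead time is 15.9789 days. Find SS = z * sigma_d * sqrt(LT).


sqrt(LT) = sqrt(15.9789) = 3.9974
SS = 2.2083 * 34.6948 * 3.9974 = 306.2640

306.2640 units


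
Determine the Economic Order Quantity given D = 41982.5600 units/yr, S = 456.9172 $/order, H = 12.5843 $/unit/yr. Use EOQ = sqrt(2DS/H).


2*D*S = 2 * 41982.5600 * 456.9172 = 38365107.5281
2*D*S/H = 3048648.5166
EOQ = sqrt(3048648.5166) = 1746.0379

1746.0379 units


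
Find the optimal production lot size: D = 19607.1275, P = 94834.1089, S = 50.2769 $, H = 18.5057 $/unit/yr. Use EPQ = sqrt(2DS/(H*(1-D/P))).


1 - D/P = 1 - 0.2068 = 0.7932
H*(1-D/P) = 14.6796
2DS = 1971571.1772
EPQ = sqrt(134306.7609) = 366.4789

366.4789 units


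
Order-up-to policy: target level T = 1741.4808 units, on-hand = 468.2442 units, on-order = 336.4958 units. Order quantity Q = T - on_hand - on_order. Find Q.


Inventory position = OH + OO = 468.2442 + 336.4958 = 804.7400
Q = 1741.4808 - 804.7400 = 936.7408

936.7408 units


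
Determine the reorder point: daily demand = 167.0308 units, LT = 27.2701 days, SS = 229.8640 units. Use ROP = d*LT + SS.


d*LT = 167.0308 * 27.2701 = 4554.9466
ROP = 4554.9466 + 229.8640 = 4784.8106

4784.8106 units


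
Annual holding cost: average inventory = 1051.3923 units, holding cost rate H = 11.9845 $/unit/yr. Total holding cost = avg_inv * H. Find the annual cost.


Cost = 1051.3923 * 11.9845 = 12600.4110

12600.4110 $/yr


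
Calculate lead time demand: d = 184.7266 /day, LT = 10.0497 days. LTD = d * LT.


LTD = 184.7266 * 10.0497 = 1856.4469

1856.4469 units


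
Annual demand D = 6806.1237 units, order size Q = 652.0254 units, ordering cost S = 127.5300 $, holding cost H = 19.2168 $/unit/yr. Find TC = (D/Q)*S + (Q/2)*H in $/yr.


Ordering cost = D*S/Q = 1331.2134
Holding cost = Q*H/2 = 6264.9209
TC = 1331.2134 + 6264.9209 = 7596.1343

7596.1343 $/yr


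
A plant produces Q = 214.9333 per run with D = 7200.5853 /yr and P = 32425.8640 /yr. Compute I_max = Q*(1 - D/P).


D/P = 0.2221
1 - D/P = 0.7779
I_max = 214.9333 * 0.7779 = 167.2046

167.2046 units


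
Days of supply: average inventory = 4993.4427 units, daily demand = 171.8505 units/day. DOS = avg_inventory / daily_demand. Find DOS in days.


DOS = 4993.4427 / 171.8505 = 29.0569

29.0569 days


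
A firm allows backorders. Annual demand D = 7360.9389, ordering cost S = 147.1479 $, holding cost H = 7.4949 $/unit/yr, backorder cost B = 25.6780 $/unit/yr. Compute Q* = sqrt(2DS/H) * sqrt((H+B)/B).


sqrt(2DS/H) = 537.6204
sqrt((H+B)/B) = 1.1366
Q* = 537.6204 * 1.1366 = 611.0642

611.0642 units


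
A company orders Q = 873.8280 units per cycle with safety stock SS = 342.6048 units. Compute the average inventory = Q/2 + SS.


Q/2 = 436.9140
Avg = 436.9140 + 342.6048 = 779.5188

779.5188 units


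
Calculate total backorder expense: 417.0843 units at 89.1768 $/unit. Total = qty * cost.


Total = 417.0843 * 89.1768 = 37194.2432

37194.2432 $


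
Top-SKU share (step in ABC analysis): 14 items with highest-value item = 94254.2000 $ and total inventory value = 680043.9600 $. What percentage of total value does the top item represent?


Top item = 94254.2000
Total = 680043.9600
Percentage = 94254.2000 / 680043.9600 * 100 = 13.8600

13.8600%


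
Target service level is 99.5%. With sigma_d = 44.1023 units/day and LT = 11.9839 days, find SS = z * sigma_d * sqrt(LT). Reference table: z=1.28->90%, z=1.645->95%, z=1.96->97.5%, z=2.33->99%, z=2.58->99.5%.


From the table, SL = 99.5% corresponds to z = 2.58
sqrt(LT) = sqrt(11.9839) = 3.4618
SS = 2.58 * 44.1023 * 3.4618 = 393.8946

393.8946 units


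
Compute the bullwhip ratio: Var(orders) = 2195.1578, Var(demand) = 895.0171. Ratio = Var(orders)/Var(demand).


BW = 2195.1578 / 895.0171 = 2.4526

2.4526


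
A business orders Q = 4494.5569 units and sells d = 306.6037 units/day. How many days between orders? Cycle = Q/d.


Cycle = 4494.5569 / 306.6037 = 14.6592

14.6592 days


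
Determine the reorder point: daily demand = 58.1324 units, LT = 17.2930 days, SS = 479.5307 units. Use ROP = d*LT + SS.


d*LT = 58.1324 * 17.2930 = 1005.2836
ROP = 1005.2836 + 479.5307 = 1484.8143

1484.8143 units


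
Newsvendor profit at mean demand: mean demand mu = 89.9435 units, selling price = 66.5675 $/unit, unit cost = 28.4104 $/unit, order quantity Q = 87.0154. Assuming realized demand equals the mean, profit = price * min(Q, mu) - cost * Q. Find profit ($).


Sales at mu = min(87.0154, 89.9435) = 87.0154
Revenue = 66.5675 * 87.0154 = 5792.3976
Total cost = 28.4104 * 87.0154 = 2472.1423
Profit = 5792.3976 - 2472.1423 = 3320.2553

3320.2553 $


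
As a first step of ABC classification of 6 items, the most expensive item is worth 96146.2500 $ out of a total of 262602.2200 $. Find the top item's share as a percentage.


Top item = 96146.2500
Total = 262602.2200
Percentage = 96146.2500 / 262602.2200 * 100 = 36.6129

36.6129%


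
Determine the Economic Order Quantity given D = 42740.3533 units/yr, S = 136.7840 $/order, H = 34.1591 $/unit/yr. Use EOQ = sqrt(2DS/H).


2*D*S = 2 * 42740.3533 * 136.7840 = 11692392.9716
2*D*S/H = 342292.1849
EOQ = sqrt(342292.1849) = 585.0574

585.0574 units


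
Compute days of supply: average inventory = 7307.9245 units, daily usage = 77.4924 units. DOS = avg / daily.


DOS = 7307.9245 / 77.4924 = 94.3050

94.3050 days


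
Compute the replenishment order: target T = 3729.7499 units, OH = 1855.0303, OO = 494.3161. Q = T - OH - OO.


Inventory position = OH + OO = 1855.0303 + 494.3161 = 2349.3464
Q = 3729.7499 - 2349.3464 = 1380.4035

1380.4035 units


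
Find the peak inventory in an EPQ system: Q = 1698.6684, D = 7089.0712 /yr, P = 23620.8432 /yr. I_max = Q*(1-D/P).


D/P = 0.3001
1 - D/P = 0.6999
I_max = 1698.6684 * 0.6999 = 1188.8652

1188.8652 units


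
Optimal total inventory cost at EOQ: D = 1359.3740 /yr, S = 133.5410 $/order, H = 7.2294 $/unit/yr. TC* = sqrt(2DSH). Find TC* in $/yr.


2*D*S*H = 2624737.2432
TC* = sqrt(2624737.2432) = 1620.1041

1620.1041 $/yr


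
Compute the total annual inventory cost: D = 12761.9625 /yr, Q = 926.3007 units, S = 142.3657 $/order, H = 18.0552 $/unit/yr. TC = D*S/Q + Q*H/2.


Ordering cost = D*S/Q = 1961.4211
Holding cost = Q*H/2 = 8362.2722
TC = 1961.4211 + 8362.2722 = 10323.6933

10323.6933 $/yr


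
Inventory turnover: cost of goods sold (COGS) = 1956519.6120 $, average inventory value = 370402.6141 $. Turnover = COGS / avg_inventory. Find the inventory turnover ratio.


Turnover = 1956519.6120 / 370402.6141 = 5.2821

5.2821


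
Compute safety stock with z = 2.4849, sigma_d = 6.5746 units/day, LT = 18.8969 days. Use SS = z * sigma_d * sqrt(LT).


sqrt(LT) = sqrt(18.8969) = 4.3471
SS = 2.4849 * 6.5746 * 4.3471 = 71.0188

71.0188 units


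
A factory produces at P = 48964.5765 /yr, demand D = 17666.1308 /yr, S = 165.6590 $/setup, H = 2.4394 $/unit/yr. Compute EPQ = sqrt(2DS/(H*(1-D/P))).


1 - D/P = 1 - 0.3608 = 0.6392
H*(1-D/P) = 1.5593
2DS = 5853107.1244
EPQ = sqrt(3753727.0076) = 1937.4537

1937.4537 units


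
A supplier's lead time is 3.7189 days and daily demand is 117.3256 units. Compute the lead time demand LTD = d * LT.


LTD = 117.3256 * 3.7189 = 436.3222

436.3222 units


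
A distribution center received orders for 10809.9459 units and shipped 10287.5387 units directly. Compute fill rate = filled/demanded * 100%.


FR = 10287.5387 / 10809.9459 * 100 = 95.1673

95.1673%


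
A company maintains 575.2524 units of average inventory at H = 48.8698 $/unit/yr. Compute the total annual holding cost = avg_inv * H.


Cost = 575.2524 * 48.8698 = 28112.4697

28112.4697 $/yr


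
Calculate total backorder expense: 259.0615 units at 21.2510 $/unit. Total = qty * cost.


Total = 259.0615 * 21.2510 = 5505.3159

5505.3159 $


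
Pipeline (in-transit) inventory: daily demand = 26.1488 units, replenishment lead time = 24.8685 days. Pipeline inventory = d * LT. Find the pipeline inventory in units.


Pipeline = 26.1488 * 24.8685 = 650.2814

650.2814 units


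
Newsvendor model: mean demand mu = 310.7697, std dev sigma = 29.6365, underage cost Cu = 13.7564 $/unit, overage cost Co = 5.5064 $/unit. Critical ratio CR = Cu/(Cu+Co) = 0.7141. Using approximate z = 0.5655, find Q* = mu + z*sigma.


CR = Cu/(Cu+Co) = 13.7564/(13.7564+5.5064) = 0.7141
z = 0.5655
Q* = 310.7697 + 0.5655 * 29.6365 = 327.5291

327.5291 units


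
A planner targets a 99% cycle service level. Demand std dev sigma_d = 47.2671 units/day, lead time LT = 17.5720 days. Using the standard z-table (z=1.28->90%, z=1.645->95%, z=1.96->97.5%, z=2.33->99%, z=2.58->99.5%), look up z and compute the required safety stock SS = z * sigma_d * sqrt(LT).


From the table, SL = 99% corresponds to z = 2.33
sqrt(LT) = sqrt(17.5720) = 4.1919
SS = 2.33 * 47.2671 * 4.1919 = 461.6634

461.6634 units


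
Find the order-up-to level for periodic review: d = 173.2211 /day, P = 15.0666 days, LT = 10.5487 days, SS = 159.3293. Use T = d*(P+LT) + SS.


P + LT = 25.6153
d*(P+LT) = 173.2211 * 25.6153 = 4437.1104
T = 4437.1104 + 159.3293 = 4596.4397

4596.4397 units


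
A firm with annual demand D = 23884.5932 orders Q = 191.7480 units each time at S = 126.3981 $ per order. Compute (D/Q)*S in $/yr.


Number of orders = D/Q = 124.5624
Cost = 124.5624 * 126.3981 = 15744.4521

15744.4521 $/yr


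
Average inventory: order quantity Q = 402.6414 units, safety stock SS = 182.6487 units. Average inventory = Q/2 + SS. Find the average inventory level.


Q/2 = 201.3207
Avg = 201.3207 + 182.6487 = 383.9694

383.9694 units


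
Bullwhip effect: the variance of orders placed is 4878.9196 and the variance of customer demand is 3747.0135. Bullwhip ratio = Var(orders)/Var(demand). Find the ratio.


BW = 4878.9196 / 3747.0135 = 1.3021

1.3021


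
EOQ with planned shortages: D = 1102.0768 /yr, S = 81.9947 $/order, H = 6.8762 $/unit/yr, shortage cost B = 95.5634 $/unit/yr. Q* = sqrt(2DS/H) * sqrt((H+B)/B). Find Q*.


sqrt(2DS/H) = 162.1211
sqrt((H+B)/B) = 1.0354
Q* = 162.1211 * 1.0354 = 167.8525

167.8525 units


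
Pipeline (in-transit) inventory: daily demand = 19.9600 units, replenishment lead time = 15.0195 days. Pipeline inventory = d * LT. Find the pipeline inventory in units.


Pipeline = 19.9600 * 15.0195 = 299.7892

299.7892 units


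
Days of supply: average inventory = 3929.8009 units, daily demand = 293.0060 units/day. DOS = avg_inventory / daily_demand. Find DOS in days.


DOS = 3929.8009 / 293.0060 = 13.4120

13.4120 days


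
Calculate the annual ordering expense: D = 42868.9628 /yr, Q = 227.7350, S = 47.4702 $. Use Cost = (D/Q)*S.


Number of orders = D/Q = 188.2406
Cost = 188.2406 * 47.4702 = 8935.8168

8935.8168 $/yr


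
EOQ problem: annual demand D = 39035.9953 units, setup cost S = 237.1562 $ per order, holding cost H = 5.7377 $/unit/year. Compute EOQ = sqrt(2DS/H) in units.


2*D*S = 2 * 39035.9953 * 237.1562 = 18515256.6171
2*D*S/H = 3226947.4907
EOQ = sqrt(3226947.4907) = 1796.3706

1796.3706 units


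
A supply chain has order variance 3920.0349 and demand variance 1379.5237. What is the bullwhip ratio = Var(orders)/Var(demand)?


BW = 3920.0349 / 1379.5237 = 2.8416

2.8416


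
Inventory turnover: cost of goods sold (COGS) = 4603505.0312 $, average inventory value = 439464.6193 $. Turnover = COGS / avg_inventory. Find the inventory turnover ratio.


Turnover = 4603505.0312 / 439464.6193 = 10.4753

10.4753


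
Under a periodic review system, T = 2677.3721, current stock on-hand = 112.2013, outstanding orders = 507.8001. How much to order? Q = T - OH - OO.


Inventory position = OH + OO = 112.2013 + 507.8001 = 620.0014
Q = 2677.3721 - 620.0014 = 2057.3707

2057.3707 units


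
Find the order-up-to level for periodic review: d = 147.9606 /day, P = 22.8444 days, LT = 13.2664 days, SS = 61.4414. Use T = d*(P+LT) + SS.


P + LT = 36.1108
d*(P+LT) = 147.9606 * 36.1108 = 5342.9756
T = 5342.9756 + 61.4414 = 5404.4170

5404.4170 units


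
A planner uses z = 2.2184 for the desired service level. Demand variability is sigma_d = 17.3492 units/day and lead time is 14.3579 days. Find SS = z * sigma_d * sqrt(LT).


sqrt(LT) = sqrt(14.3579) = 3.7892
SS = 2.2184 * 17.3492 * 3.7892 = 145.8360

145.8360 units


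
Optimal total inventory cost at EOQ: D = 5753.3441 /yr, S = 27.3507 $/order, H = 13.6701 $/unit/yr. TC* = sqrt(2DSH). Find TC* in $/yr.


2*D*S*H = 4302198.8765
TC* = sqrt(4302198.8765) = 2074.1743

2074.1743 $/yr


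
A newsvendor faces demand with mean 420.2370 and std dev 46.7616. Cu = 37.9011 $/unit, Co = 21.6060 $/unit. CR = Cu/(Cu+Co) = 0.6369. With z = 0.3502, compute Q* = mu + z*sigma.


CR = Cu/(Cu+Co) = 37.9011/(37.9011+21.6060) = 0.6369
z = 0.3502
Q* = 420.2370 + 0.3502 * 46.7616 = 436.6129

436.6129 units


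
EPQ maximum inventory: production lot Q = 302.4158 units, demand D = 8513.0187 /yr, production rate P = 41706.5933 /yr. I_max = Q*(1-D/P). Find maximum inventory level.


D/P = 0.2041
1 - D/P = 0.7959
I_max = 302.4158 * 0.7959 = 240.6876

240.6876 units


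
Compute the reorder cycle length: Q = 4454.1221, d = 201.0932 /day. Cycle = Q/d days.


Cycle = 4454.1221 / 201.0932 = 22.1495

22.1495 days


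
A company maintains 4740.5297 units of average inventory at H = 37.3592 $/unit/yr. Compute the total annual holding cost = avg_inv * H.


Cost = 4740.5297 * 37.3592 = 177102.3972

177102.3972 $/yr


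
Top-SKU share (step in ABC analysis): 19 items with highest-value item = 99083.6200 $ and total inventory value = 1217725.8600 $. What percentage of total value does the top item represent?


Top item = 99083.6200
Total = 1217725.8600
Percentage = 99083.6200 / 1217725.8600 * 100 = 8.1368

8.1368%


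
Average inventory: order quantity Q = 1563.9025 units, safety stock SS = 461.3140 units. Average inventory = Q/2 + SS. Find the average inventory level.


Q/2 = 781.9512
Avg = 781.9512 + 461.3140 = 1243.2652

1243.2652 units


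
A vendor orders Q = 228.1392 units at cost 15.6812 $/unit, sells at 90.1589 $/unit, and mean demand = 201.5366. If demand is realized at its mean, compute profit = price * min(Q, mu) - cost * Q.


Sales at mu = min(228.1392, 201.5366) = 201.5366
Revenue = 90.1589 * 201.5366 = 18170.3182
Total cost = 15.6812 * 228.1392 = 3577.4964
Profit = 18170.3182 - 3577.4964 = 14592.8217

14592.8217 $
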